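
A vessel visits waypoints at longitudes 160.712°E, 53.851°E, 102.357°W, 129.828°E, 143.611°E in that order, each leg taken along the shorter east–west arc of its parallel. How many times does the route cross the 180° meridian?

Leg 1: +160.712° → +53.851°, shortest Δλ = -106.861° (west) — does not cross 180°.
Leg 2: +53.851° → -102.357°, shortest Δλ = -156.208° (west) — does not cross 180°.
Leg 3: -102.357° → +129.828°, shortest Δλ = -127.815° (west) — crosses 180°.
Leg 4: +129.828° → +143.611°, shortest Δλ = 13.783° (east) — does not cross 180°.
Total crossings: 1.

1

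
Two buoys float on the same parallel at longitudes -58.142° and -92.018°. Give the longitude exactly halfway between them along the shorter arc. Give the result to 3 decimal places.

Signed shortest Δλ from -58.142° to -92.018° is -33.876°.
Midpoint longitude = -58.142° + (-33.876°)/2 = -58.142° − 16.938° = -75.080°.

-75.080°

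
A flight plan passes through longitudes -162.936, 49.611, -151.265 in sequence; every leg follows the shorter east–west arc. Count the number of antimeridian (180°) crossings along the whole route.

2

Leg 1: -162.936° → +49.611°, shortest Δλ = -147.453° (west) — crosses 180°.
Leg 2: +49.611° → -151.265°, shortest Δλ = 159.124° (east) — crosses 180°.
Total crossings: 2.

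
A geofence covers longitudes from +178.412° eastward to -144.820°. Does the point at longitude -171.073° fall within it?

Yes

Band width going east from +178.412° to -144.820°: ((-144.820 − 178.412) mod 360) = 36.768°.
Offset of -171.073° east of the west edge: ((-171.073 − 178.412) mod 360) = 10.515°.
10.515° ≤ 36.768° ⇒ inside.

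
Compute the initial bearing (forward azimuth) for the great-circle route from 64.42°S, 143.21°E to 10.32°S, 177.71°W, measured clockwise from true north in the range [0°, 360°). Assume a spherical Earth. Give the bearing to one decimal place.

Δλ = -177.71 − 143.21 = -320.92°; wrapped into (−180°, 180°]: 39.08°.
θ = atan2( sin Δλ · cos φ₂ , cos φ₁ · sin φ₂ − sin φ₁ · cos φ₂ · cos Δλ )
  = atan2(0.62021, 0.61150) = 45.405° → normalised to [0°, 360°): 45.405°.

45.4°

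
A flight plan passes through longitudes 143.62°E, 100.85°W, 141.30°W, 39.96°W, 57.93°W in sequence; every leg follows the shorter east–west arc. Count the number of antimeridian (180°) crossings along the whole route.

1

Leg 1: +143.62° → -100.85°, shortest Δλ = 115.53° (east) — crosses 180°.
Leg 2: -100.85° → -141.30°, shortest Δλ = -40.45° (west) — does not cross 180°.
Leg 3: -141.30° → -39.96°, shortest Δλ = 101.34° (east) — does not cross 180°.
Leg 4: -39.96° → -57.93°, shortest Δλ = -17.97° (west) — does not cross 180°.
Total crossings: 1.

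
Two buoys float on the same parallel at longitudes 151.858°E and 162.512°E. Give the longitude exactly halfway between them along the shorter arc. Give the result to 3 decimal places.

157.185°E

Signed shortest Δλ from +151.858° to +162.512° is +10.654°.
Midpoint longitude = +151.858° + (+10.654°)/2 = +151.858° + 5.327° = +157.185°.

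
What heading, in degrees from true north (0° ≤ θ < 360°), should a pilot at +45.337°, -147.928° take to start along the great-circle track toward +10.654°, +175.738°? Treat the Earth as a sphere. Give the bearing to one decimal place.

Δλ = 175.738 − -147.928 = 323.666°; wrapped into (−180°, 180°]: -36.334°.
θ = atan2( sin Δλ · cos φ₂ , cos φ₁ · sin φ₂ − sin φ₁ · cos φ₂ · cos Δλ )
  = atan2(-0.58228, -0.43314) = -126.644° → normalised to [0°, 360°): 233.356°.

233.4°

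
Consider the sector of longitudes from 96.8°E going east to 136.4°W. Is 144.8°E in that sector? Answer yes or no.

Yes

Band width going east from +96.8° to -136.4°: ((-136.4 − 96.8) mod 360) = 126.8°.
Offset of +144.8° east of the west edge: ((144.8 − 96.8) mod 360) = 48.0°.
48.0° ≤ 126.8° ⇒ inside.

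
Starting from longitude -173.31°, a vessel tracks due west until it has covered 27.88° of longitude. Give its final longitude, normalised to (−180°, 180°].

Start at -173.31°; shift −27.88° → -201.19°.
-201.19° lies outside (−180°, 180°]; add 360° → +158.81°.

+158.81°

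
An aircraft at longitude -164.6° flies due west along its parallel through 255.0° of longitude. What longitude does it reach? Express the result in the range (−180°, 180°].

Start at -164.6°; shift −255.0° → -419.6°.
-419.6° lies outside (−180°, 180°]; add 360° → -59.6°.

-59.6°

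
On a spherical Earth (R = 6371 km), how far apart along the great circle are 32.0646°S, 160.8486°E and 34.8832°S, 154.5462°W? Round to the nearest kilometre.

4115 km

Δλ = -154.5462 − 160.8486 = -315.3948°; wrapped into (−180°, 180°]: 44.6052°.
Δφ = -34.8832 − -32.0646 = -2.8186°.
a = sin²(Δφ/2) + cos φ₁ · cos φ₂ · sin²(Δλ/2) = 0.100724.
c = 2·atan2(√a, √(1−a)) = 0.64591 rad → d = 6371·c ≈ 4115.09 km.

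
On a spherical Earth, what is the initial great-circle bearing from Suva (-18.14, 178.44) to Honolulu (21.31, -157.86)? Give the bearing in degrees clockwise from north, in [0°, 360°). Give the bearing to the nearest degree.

32°

Δλ = -157.86 − 178.44 = -336.30°; wrapped into (−180°, 180°]: 23.70°.
θ = atan2( sin Δλ · cos φ₂ , cos φ₁ · sin φ₂ − sin φ₁ · cos φ₂ · cos Δλ )
  = atan2(0.37447, 0.61094) = 31.505° → normalised to [0°, 360°): 31.505°.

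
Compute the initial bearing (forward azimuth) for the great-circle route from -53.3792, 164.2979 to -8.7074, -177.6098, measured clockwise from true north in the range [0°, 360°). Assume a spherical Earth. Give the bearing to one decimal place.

24.8°

Δλ = -177.6098 − 164.2979 = -341.9077°; wrapped into (−180°, 180°]: 18.0923°.
θ = atan2( sin Δλ · cos φ₂ , cos φ₁ · sin φ₂ − sin φ₁ · cos φ₂ · cos Δλ )
  = atan2(0.30697, 0.66382) = 24.817° → normalised to [0°, 360°): 24.817°.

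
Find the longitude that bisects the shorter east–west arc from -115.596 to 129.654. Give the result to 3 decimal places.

-172.971°

Signed shortest Δλ from -115.596° to +129.654° is -114.750°.
Midpoint longitude = -115.596° + (-114.750°)/2 = -115.596° − 57.375° = -172.971°.
(The naïve average (-115.596 + +129.654)/2 = 7.029° is on the wrong side of the globe.)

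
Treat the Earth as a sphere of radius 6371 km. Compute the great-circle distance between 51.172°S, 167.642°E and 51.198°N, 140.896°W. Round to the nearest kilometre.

12370 km

Δλ = -140.896 − 167.642 = -308.538°; wrapped into (−180°, 180°]: 51.462°.
Δφ = 51.198 − -51.172 = 102.370°.
a = sin²(Δφ/2) + cos φ₁ · cos φ₂ · sin²(Δλ/2) = 0.681165.
c = 2·atan2(√a, √(1−a)) = 1.94156 rad → d = 6371·c ≈ 12369.69 km.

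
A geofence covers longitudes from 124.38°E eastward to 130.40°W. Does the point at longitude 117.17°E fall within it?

No

Band width going east from +124.38° to -130.40°: ((-130.40 − 124.38) mod 360) = 105.22°.
Offset of +117.17° east of the west edge: ((117.17 − 124.38) mod 360) = 352.79°.
352.79° > 105.22° ⇒ outside.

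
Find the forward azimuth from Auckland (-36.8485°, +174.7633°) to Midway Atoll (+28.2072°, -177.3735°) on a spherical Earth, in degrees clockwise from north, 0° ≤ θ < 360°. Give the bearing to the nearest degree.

8°

Δλ = -177.3735 − 174.7633 = -352.1368°; wrapped into (−180°, 180°]: 7.8632°.
θ = atan2( sin Δλ · cos φ₂ , cos φ₁ · sin φ₂ − sin φ₁ · cos φ₂ · cos Δλ )
  = atan2(0.12056, 0.90175) = 7.615° → normalised to [0°, 360°): 7.615°.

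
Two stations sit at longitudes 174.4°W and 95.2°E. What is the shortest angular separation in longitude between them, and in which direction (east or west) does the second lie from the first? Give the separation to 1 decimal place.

90.4° west

Raw difference: 95.2 − -174.4 = 269.6°.
Normalise into (−180°, 180°]: 269.6° − 360° = -90.4°.
Negative ⇒ the second point lies to the west; separation 90.4°.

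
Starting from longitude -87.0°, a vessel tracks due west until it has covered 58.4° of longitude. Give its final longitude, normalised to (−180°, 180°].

-145.4°

Start at -87.0°; shift −58.4° → -145.4°.
-145.4° already lies in (−180°, 180°].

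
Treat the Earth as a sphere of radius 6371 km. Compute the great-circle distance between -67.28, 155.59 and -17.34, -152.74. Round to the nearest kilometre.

6645 km

Δλ = -152.74 − 155.59 = -308.33°; wrapped into (−180°, 180°]: 51.67°.
Δφ = -17.34 − -67.28 = 49.94°.
a = sin²(Δφ/2) + cos φ₁ · cos φ₂ · sin²(Δλ/2) = 0.248219.
c = 2·atan2(√a, √(1−a)) = 1.04308 rad → d = 6371·c ≈ 6645.45 km.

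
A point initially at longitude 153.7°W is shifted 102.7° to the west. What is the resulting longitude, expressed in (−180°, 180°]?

Start at -153.7°; shift −102.7° → -256.4°.
-256.4° lies outside (−180°, 180°]; add 360° → +103.6°.

103.6°E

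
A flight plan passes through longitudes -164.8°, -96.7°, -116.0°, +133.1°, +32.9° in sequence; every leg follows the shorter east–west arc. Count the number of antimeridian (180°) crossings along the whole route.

Leg 1: -164.8° → -96.7°, shortest Δλ = 68.1° (east) — does not cross 180°.
Leg 2: -96.7° → -116.0°, shortest Δλ = -19.3° (west) — does not cross 180°.
Leg 3: -116.0° → +133.1°, shortest Δλ = -110.9° (west) — crosses 180°.
Leg 4: +133.1° → +32.9°, shortest Δλ = -100.2° (west) — does not cross 180°.
Total crossings: 1.

1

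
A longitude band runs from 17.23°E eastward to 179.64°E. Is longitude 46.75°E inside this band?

Yes

Band width going east from +17.23° to +179.64°: ((179.64 − 17.23) mod 360) = 162.41°.
Offset of +46.75° east of the west edge: ((46.75 − 17.23) mod 360) = 29.52°.
29.52° ≤ 162.41° ⇒ inside.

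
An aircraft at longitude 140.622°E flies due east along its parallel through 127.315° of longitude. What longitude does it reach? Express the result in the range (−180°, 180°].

92.063°W

Start at +140.622°; shift +127.315° → +267.937°.
+267.937° lies outside (−180°, 180°]; subtract 360° → -92.063°.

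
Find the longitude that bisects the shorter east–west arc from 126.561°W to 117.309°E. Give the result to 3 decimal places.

175.374°E

Signed shortest Δλ from -126.561° to +117.309° is -116.130°.
Midpoint longitude = -126.561° + (-116.130°)/2 = -126.561° − 58.065° = -184.626°.
Normalise into (−180°, 180°]: +175.374°.
(The naïve average (-126.561 + +117.309)/2 = -4.626° is on the wrong side of the globe.)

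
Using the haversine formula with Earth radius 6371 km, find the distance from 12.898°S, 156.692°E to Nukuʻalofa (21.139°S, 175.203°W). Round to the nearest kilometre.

Δλ = -175.203 − 156.692 = -331.895°; wrapped into (−180°, 180°]: 28.105°.
Δφ = -21.139 − -12.898 = -8.241°.
a = sin²(Δφ/2) + cos φ₁ · cos φ₂ · sin²(Δλ/2) = 0.058765.
c = 2·atan2(√a, √(1−a)) = 0.48971 rad → d = 6371·c ≈ 3119.94 km.

3120 km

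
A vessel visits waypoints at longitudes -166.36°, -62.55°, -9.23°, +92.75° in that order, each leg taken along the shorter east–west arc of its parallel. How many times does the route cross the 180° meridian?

Leg 1: -166.36° → -62.55°, shortest Δλ = 103.81° (east) — does not cross 180°.
Leg 2: -62.55° → -9.23°, shortest Δλ = 53.32° (east) — does not cross 180°.
Leg 3: -9.23° → +92.75°, shortest Δλ = 101.98° (east) — does not cross 180°.
Total crossings: 0.

0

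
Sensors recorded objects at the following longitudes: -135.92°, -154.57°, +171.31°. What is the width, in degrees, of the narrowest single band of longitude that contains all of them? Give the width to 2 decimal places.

52.77°

Sort the longitudes: -154.57°, -135.92°, +171.31°.
Eastward gaps between consecutive values (wrapping around): 18.65°, 307.23°, 34.12°.
Largest gap = 307.23° ⇒ minimal covering band is its complement: 360° − 307.23° = 52.77°.
Band runs from +171.31° eastward to -135.92°, crossing the antimeridian.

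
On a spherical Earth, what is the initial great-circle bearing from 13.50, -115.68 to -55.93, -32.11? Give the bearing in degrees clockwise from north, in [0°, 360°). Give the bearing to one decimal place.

Δλ = -32.11 − -115.68 = 83.57°.
θ = atan2( sin Δλ · cos φ₂ , cos φ₁ · sin φ₂ − sin φ₁ · cos φ₂ · cos Δλ )
  = atan2(0.55668, -0.82011) = 145.832° → normalised to [0°, 360°): 145.832°.

145.8°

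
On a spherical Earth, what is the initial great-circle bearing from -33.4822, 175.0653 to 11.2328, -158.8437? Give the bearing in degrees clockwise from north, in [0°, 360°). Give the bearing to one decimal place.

Δλ = -158.8437 − 175.0653 = -333.9090°; wrapped into (−180°, 180°]: 26.0910°.
θ = atan2( sin Δλ · cos φ₂ , cos φ₁ · sin φ₂ − sin φ₁ · cos φ₂ · cos Δλ )
  = atan2(0.43137, 0.64844) = 33.634° → normalised to [0°, 360°): 33.634°.

33.6°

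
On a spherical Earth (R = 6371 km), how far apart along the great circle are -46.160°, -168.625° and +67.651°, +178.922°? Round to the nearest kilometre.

12698 km

Δλ = 178.922 − -168.625 = 347.547°; wrapped into (−180°, 180°]: -12.453°.
Δφ = 67.651 − -46.160 = 113.811°.
a = sin²(Δφ/2) + cos φ₁ · cos φ₂ · sin²(Δλ/2) = 0.704959.
c = 2·atan2(√a, √(1−a)) = 1.99316 rad → d = 6371·c ≈ 12698.42 km.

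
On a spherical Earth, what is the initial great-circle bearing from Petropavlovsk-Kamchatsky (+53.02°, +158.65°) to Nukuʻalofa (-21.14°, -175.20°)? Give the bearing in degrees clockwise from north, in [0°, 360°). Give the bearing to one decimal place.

Δλ = -175.20 − 158.65 = -333.85°; wrapped into (−180°, 180°]: 26.15°.
θ = atan2( sin Δλ · cos φ₂ , cos φ₁ · sin φ₂ − sin φ₁ · cos φ₂ · cos Δλ )
  = atan2(0.41106, -0.88576) = 155.105° → normalised to [0°, 360°): 155.105°.

155.1°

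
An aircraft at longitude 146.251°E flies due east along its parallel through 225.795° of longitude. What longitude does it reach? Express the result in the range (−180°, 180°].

12.046°E

Start at +146.251°; shift +225.795° → +372.046°.
+372.046° lies outside (−180°, 180°]; subtract 360° → +12.046°.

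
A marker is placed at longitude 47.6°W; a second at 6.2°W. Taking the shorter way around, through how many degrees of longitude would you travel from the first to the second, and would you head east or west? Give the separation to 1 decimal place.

Raw difference: -6.2 − -47.6 = 41.4°.
Normalise into (−180°, 180°]: 41.4° stays 41.4°.
Positive ⇒ the second point lies to the east; separation 41.4°.

41.4° east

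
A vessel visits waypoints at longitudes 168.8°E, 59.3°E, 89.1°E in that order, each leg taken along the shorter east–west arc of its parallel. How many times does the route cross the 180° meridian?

0

Leg 1: +168.8° → +59.3°, shortest Δλ = -109.5° (west) — does not cross 180°.
Leg 2: +59.3° → +89.1°, shortest Δλ = 29.8° (east) — does not cross 180°.
Total crossings: 0.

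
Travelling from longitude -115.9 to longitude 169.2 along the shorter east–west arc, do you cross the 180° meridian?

Yes

Naïve |169.2 − -115.9| = 285.1° > 180°, so the shorter arc goes the other way round — across 180°.
Signed shortest Δλ = ((169.2 − -115.9 + 180) mod 360) − 180 = -74.9°.
Going west by 74.9° from -115.9° passes through 180° before reaching +169.2°.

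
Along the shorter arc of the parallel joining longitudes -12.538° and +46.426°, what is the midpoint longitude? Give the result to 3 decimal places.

+16.944°

Signed shortest Δλ from -12.538° to +46.426° is +58.964°.
Midpoint longitude = -12.538° + (+58.964°)/2 = -12.538° + 29.482° = +16.944°.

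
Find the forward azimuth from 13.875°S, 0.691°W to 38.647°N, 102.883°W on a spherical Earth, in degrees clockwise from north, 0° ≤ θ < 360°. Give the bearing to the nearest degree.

Δλ = -102.883 − -0.691 = -102.192°.
θ = atan2( sin Δλ · cos φ₂ , cos φ₁ · sin φ₂ − sin φ₁ · cos φ₂ · cos Δλ )
  = atan2(-0.76339, 0.56674) = -53.410° → normalised to [0°, 360°): 306.590°.

307°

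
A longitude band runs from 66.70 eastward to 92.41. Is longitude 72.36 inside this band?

Band width going east from +66.70° to +92.41°: ((92.41 − 66.70) mod 360) = 25.71°.
Offset of +72.36° east of the west edge: ((72.36 − 66.70) mod 360) = 5.66°.
5.66° ≤ 25.71° ⇒ inside.

Yes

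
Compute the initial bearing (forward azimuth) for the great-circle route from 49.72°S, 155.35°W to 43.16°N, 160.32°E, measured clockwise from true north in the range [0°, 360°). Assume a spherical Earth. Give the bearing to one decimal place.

Δλ = 160.32 − -155.35 = 315.67°; wrapped into (−180°, 180°]: -44.33°.
θ = atan2( sin Δλ · cos φ₂ , cos φ₁ · sin φ₂ − sin φ₁ · cos φ₂ · cos Δλ )
  = atan2(-0.50973, 0.84032) = -31.241° → normalised to [0°, 360°): 328.759°.

328.8°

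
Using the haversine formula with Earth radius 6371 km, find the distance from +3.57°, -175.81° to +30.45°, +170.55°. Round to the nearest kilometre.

Δλ = 170.55 − -175.81 = 346.36°; wrapped into (−180°, 180°]: -13.64°.
Δφ = 30.45 − 3.57 = 26.88°.
a = sin²(Δφ/2) + cos φ₁ · cos φ₂ · sin²(Δλ/2) = 0.066155.
c = 2·atan2(√a, √(1−a)) = 0.52026 rad → d = 6371·c ≈ 3314.59 km.

3315 km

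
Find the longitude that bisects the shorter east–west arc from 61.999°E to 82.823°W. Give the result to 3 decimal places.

Signed shortest Δλ from +61.999° to -82.823° is -144.822°.
Midpoint longitude = +61.999° + (-144.822°)/2 = +61.999° − 72.411° = -10.412°.

10.412°W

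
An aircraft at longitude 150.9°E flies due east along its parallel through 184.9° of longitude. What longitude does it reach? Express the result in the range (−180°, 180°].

24.2°W

Start at +150.9°; shift +184.9° → +335.8°.
+335.8° lies outside (−180°, 180°]; subtract 360° → -24.2°.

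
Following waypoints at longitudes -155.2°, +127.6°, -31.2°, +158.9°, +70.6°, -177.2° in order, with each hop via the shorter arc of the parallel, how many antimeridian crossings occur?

3

Leg 1: -155.2° → +127.6°, shortest Δλ = -77.2° (west) — crosses 180°.
Leg 2: +127.6° → -31.2°, shortest Δλ = -158.8° (west) — does not cross 180°.
Leg 3: -31.2° → +158.9°, shortest Δλ = -169.9° (west) — crosses 180°.
Leg 4: +158.9° → +70.6°, shortest Δλ = -88.3° (west) — does not cross 180°.
Leg 5: +70.6° → -177.2°, shortest Δλ = 112.2° (east) — crosses 180°.
Total crossings: 3.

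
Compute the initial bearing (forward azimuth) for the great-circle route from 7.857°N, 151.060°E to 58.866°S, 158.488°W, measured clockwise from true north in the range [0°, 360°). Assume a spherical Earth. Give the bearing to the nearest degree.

156°

Δλ = -158.488 − 151.060 = -309.548°; wrapped into (−180°, 180°]: 50.452°.
θ = atan2( sin Δλ · cos φ₂ , cos φ₁ · sin φ₂ − sin φ₁ · cos φ₂ · cos Δλ )
  = atan2(0.39869, -0.89293) = 155.940° → normalised to [0°, 360°): 155.940°.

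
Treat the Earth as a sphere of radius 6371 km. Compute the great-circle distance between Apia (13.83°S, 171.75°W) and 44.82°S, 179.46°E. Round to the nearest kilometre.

3545 km

Δλ = 179.46 − -171.75 = 351.21°; wrapped into (−180°, 180°]: -8.79°.
Δφ = -44.82 − -13.83 = -30.99°.
a = sin²(Δφ/2) + cos φ₁ · cos φ₂ · sin²(Δλ/2) = 0.075416.
c = 2·atan2(√a, √(1−a)) = 0.55639 rad → d = 6371·c ≈ 3544.75 km.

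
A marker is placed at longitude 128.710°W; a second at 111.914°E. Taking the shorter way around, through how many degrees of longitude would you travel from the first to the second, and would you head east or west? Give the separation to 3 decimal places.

Raw difference: 111.914 − -128.710 = 240.624°.
Normalise into (−180°, 180°]: 240.624° − 360° = -119.376°.
Negative ⇒ the second point lies to the west; separation 119.376°.

119.376° west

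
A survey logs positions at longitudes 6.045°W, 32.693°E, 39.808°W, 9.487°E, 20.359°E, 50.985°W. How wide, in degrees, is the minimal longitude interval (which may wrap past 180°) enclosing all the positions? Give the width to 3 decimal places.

Sort the longitudes: -50.985°, -39.808°, -6.045°, +9.487°, +20.359°, +32.693°.
Eastward gaps between consecutive values (wrapping around): 11.177°, 33.763°, 15.532°, 10.872°, 12.334°, 276.322°.
Largest gap = 276.322° ⇒ minimal covering band is its complement: 360° − 276.322° = 83.678°.
Band runs from -50.985° eastward to +32.693°.

83.678°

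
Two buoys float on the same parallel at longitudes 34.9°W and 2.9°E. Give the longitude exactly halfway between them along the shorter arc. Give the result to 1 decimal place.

Signed shortest Δλ from -34.9° to +2.9° is +37.8°.
Midpoint longitude = -34.9° + (+37.8°)/2 = -34.9° + 18.9° = -16.0°.

16.0°W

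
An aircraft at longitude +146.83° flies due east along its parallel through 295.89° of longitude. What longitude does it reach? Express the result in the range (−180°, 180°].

Start at +146.83°; shift +295.89° → +442.72°.
+442.72° lies outside (−180°, 180°]; subtract 360° → +82.72°.

+82.72°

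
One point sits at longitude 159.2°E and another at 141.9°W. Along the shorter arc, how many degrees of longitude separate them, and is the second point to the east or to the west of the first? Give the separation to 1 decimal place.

58.9° east

Raw difference: -141.9 − 159.2 = -301.1°.
Normalise into (−180°, 180°]: -301.1° + 360° = 58.9°.
Positive ⇒ the second point lies to the east; separation 58.9°.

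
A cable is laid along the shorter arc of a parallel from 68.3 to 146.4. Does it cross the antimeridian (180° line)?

No

Signed shortest Δλ = ((146.4 − 68.3 + 180) mod 360) − 180 = 78.1°.
Going east by 78.1° from +68.3° reaches +146.4° without touching 180°.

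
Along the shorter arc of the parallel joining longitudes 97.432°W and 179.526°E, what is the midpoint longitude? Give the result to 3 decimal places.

Signed shortest Δλ from -97.432° to +179.526° is -83.042°.
Midpoint longitude = -97.432° + (-83.042°)/2 = -97.432° − 41.521° = -138.953°.
(The naïve average (-97.432 + +179.526)/2 = 41.047° is on the wrong side of the globe.)

138.953°W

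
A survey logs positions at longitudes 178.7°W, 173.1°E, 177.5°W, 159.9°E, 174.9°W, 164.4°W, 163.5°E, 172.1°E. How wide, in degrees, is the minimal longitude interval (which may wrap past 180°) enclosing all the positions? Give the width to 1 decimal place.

Sort the longitudes: -178.7°, -177.5°, -174.9°, -164.4°, +159.9°, +163.5°, +172.1°, +173.1°.
Eastward gaps between consecutive values (wrapping around): 1.2°, 2.6°, 10.5°, 324.3°, 3.6°, 8.6°, 1.0°, 8.2°.
Largest gap = 324.3° ⇒ minimal covering band is its complement: 360° − 324.3° = 35.7°.
Band runs from +159.9° eastward to -164.4°, crossing the antimeridian.

35.7°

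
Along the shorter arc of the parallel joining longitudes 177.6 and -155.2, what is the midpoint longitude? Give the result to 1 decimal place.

Signed shortest Δλ from +177.6° to -155.2° is +27.2°.
Midpoint longitude = +177.6° + (+27.2°)/2 = +177.6° + 13.6° = +191.2°.
Normalise into (−180°, 180°]: -168.8°.
(The naïve average (+177.6 + -155.2)/2 = 11.2° is on the wrong side of the globe.)

-168.8°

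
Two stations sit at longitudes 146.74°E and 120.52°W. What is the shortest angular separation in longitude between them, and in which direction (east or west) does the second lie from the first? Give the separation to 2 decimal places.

92.74° east

Raw difference: -120.52 − 146.74 = -267.26°.
Normalise into (−180°, 180°]: -267.26° + 360° = 92.74°.
Positive ⇒ the second point lies to the east; separation 92.74°.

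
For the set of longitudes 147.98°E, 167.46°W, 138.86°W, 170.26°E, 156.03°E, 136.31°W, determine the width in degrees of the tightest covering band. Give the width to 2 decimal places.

75.71°

Sort the longitudes: -167.46°, -138.86°, -136.31°, +147.98°, +156.03°, +170.26°.
Eastward gaps between consecutive values (wrapping around): 28.60°, 2.55°, 284.29°, 8.05°, 14.23°, 22.28°.
Largest gap = 284.29° ⇒ minimal covering band is its complement: 360° − 284.29° = 75.71°.
Band runs from +147.98° eastward to -136.31°, crossing the antimeridian.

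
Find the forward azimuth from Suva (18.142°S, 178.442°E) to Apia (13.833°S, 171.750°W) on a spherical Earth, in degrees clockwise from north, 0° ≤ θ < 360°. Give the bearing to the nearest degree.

Δλ = -171.750 − 178.442 = -350.192°; wrapped into (−180°, 180°]: 9.808°.
θ = atan2( sin Δλ · cos φ₂ , cos φ₁ · sin φ₂ − sin φ₁ · cos φ₂ · cos Δλ )
  = atan2(0.16541, 0.07072) = 66.852° → normalised to [0°, 360°): 66.852°.

67°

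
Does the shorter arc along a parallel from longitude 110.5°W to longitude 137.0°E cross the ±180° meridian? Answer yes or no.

Yes

Naïve |137.0 − -110.5| = 247.5° > 180°, so the shorter arc goes the other way round — across 180°.
Signed shortest Δλ = ((137.0 − -110.5 + 180) mod 360) − 180 = -112.5°.
Going west by 112.5° from -110.5° passes through 180° before reaching +137.0°.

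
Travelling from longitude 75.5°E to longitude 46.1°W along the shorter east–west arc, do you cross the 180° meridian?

Signed shortest Δλ = ((-46.1 − 75.5 + 180) mod 360) − 180 = -121.6°.
Going west by 121.6° from +75.5° reaches -46.1° without touching 180°.

No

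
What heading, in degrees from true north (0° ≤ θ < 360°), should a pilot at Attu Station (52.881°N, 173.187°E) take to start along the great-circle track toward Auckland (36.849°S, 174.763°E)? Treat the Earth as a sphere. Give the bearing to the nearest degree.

Δλ = 174.763 − 173.187 = 1.576°.
θ = atan2( sin Δλ · cos φ₂ , cos φ₁ · sin φ₂ − sin φ₁ · cos φ₂ · cos Δλ )
  = atan2(0.02201, -0.99975) = 178.739° → normalised to [0°, 360°): 178.739°.

179°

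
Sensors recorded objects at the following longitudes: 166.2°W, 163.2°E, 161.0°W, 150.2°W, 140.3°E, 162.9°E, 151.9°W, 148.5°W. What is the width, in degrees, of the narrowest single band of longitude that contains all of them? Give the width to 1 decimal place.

Sort the longitudes: -166.2°, -161.0°, -151.9°, -150.2°, -148.5°, +140.3°, +162.9°, +163.2°.
Eastward gaps between consecutive values (wrapping around): 5.2°, 9.1°, 1.7°, 1.7°, 288.8°, 22.6°, 0.3°, 30.6°.
Largest gap = 288.8° ⇒ minimal covering band is its complement: 360° − 288.8° = 71.2°.
Band runs from +140.3° eastward to -148.5°, crossing the antimeridian.

71.2°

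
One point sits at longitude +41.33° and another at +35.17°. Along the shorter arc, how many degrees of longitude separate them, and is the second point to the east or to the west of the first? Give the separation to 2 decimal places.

Raw difference: 35.17 − 41.33 = -6.16°.
Normalise into (−180°, 180°]: -6.16° stays -6.16°.
Negative ⇒ the second point lies to the west; separation 6.16°.

6.16° west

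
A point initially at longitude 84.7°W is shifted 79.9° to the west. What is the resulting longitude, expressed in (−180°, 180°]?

Start at -84.7°; shift −79.9° → -164.6°.
-164.6° already lies in (−180°, 180°].

164.6°W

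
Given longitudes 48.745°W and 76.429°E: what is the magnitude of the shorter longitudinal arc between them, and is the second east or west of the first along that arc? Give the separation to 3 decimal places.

125.174° east

Raw difference: 76.429 − -48.745 = 125.174°.
Normalise into (−180°, 180°]: 125.174° stays 125.174°.
Positive ⇒ the second point lies to the east; separation 125.174°.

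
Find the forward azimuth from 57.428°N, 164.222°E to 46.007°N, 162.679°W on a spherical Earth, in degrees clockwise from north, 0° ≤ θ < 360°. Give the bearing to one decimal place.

Δλ = -162.679 − 164.222 = -326.901°; wrapped into (−180°, 180°]: 33.099°.
θ = atan2( sin Δλ · cos φ₂ , cos φ₁ · sin φ₂ − sin φ₁ · cos φ₂ · cos Δλ )
  = atan2(0.37930, -0.10303) = 105.198° → normalised to [0°, 360°): 105.198°.

105.2°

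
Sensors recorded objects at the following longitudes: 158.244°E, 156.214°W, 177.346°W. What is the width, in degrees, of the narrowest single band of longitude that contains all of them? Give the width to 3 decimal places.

Sort the longitudes: -177.346°, -156.214°, +158.244°.
Eastward gaps between consecutive values (wrapping around): 21.132°, 314.458°, 24.410°.
Largest gap = 314.458° ⇒ minimal covering band is its complement: 360° − 314.458° = 45.542°.
Band runs from +158.244° eastward to -156.214°, crossing the antimeridian.

45.542°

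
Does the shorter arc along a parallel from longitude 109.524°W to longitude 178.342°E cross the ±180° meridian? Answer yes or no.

Yes

Naïve |178.342 − -109.524| = 287.866° > 180°, so the shorter arc goes the other way round — across 180°.
Signed shortest Δλ = ((178.342 − -109.524 + 180) mod 360) − 180 = -72.134°.
Going west by 72.134° from -109.524° passes through 180° before reaching +178.342°.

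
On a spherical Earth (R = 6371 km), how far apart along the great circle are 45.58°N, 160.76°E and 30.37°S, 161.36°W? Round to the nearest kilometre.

Δλ = -161.36 − 160.76 = -322.12°; wrapped into (−180°, 180°]: 37.88°.
Δφ = -30.37 − 45.58 = -75.95°.
a = sin²(Δφ/2) + cos φ₁ · cos φ₂ · sin²(Δλ/2) = 0.442234.
c = 2·atan2(√a, √(1−a)) = 1.45501 rad → d = 6371·c ≈ 9269.84 km.

9270 km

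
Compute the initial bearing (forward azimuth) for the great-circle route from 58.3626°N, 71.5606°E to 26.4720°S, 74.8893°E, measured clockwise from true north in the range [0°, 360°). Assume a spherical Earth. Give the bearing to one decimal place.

Δλ = 74.8893 − 71.5606 = 3.3287°.
θ = atan2( sin Δλ · cos φ₂ , cos φ₁ · sin φ₂ − sin φ₁ · cos φ₂ · cos Δλ )
  = atan2(0.05198, -0.99465) = 177.009° → normalised to [0°, 360°): 177.009°.

177.0°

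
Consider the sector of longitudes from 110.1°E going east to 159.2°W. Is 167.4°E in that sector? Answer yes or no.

Yes

Band width going east from +110.1° to -159.2°: ((-159.2 − 110.1) mod 360) = 90.7°.
Offset of +167.4° east of the west edge: ((167.4 − 110.1) mod 360) = 57.3°.
57.3° ≤ 90.7° ⇒ inside.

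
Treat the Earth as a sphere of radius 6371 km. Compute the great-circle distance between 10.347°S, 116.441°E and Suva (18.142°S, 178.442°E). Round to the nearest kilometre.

Δλ = 178.442 − 116.441 = 62.001°.
Δφ = -18.142 − -10.347 = -7.795°.
a = sin²(Δφ/2) + cos φ₁ · cos φ₂ · sin²(Δλ/2) = 0.252605.
c = 2·atan2(√a, √(1−a)) = 1.05320 rad → d = 6371·c ≈ 6709.96 km.

6710 km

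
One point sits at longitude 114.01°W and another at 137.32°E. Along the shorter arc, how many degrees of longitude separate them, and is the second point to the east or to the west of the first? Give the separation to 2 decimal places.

Raw difference: 137.32 − -114.01 = 251.33°.
Normalise into (−180°, 180°]: 251.33° − 360° = -108.67°.
Negative ⇒ the second point lies to the west; separation 108.67°.

108.67° west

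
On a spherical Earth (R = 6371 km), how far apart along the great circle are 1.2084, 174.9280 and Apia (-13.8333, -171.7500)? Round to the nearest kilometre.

2225 km

Δλ = -171.7500 − 174.9280 = -346.6780°; wrapped into (−180°, 180°]: 13.3220°.
Δφ = -13.8333 − 1.2084 = -15.0417°.
a = sin²(Δφ/2) + cos φ₁ · cos φ₂ · sin²(Δλ/2) = 0.030193.
c = 2·atan2(√a, √(1−a)) = 0.34930 rad → d = 6371·c ≈ 2225.36 km.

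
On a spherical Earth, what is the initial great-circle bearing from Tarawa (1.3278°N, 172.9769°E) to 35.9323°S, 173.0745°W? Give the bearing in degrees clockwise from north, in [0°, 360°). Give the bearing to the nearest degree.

162°

Δλ = -173.0745 − 172.9769 = -346.0514°; wrapped into (−180°, 180°]: 13.9486°.
θ = atan2( sin Δλ · cos φ₂ , cos φ₁ · sin φ₂ − sin φ₁ · cos φ₂ · cos Δλ )
  = atan2(0.19518, -0.60488) = 162.116° → normalised to [0°, 360°): 162.116°.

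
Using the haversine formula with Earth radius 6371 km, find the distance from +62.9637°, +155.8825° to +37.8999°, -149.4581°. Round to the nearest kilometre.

4560 km

Δλ = -149.4581 − 155.8825 = -305.3406°; wrapped into (−180°, 180°]: 54.6594°.
Δφ = 37.8999 − 62.9637 = -25.0638°.
a = sin²(Δφ/2) + cos φ₁ · cos φ₂ · sin²(Δλ/2) = 0.122686.
c = 2·atan2(√a, √(1−a)) = 0.71571 rad → d = 6371·c ≈ 4559.78 km.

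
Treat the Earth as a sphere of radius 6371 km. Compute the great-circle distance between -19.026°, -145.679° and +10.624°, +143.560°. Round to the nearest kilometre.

8424 km

Δλ = 143.560 − -145.679 = 289.239°; wrapped into (−180°, 180°]: -70.761°.
Δφ = 10.624 − -19.026 = 29.650°.
a = sin²(Δφ/2) + cos φ₁ · cos φ₂ · sin²(Δλ/2) = 0.376967.
c = 2·atan2(√a, √(1−a)) = 1.32218 rad → d = 6371·c ≈ 8423.58 km.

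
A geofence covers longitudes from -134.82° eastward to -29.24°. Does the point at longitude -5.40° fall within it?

Band width going east from -134.82° to -29.24°: ((-29.24 − -134.82) mod 360) = 105.58°.
Offset of -5.40° east of the west edge: ((-5.40 − -134.82) mod 360) = 129.42°.
129.42° > 105.58° ⇒ outside.

No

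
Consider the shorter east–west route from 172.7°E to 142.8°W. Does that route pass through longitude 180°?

Yes

Naïve |-142.8 − 172.7| = 315.5° > 180°, so the shorter arc goes the other way round — across 180°.
Signed shortest Δλ = ((-142.8 − 172.7 + 180) mod 360) − 180 = 44.5°.
Going east by 44.5° from +172.7° passes through 180° before reaching -142.8°.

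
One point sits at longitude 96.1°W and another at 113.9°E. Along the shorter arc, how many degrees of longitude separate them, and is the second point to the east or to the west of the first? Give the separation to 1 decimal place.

Raw difference: 113.9 − -96.1 = 210.0°.
Normalise into (−180°, 180°]: 210.0° − 360° = -150.0°.
Negative ⇒ the second point lies to the west; separation 150.0°.

150.0° west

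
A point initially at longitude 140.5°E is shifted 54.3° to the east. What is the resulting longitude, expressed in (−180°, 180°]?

165.2°W

Start at +140.5°; shift +54.3° → +194.8°.
+194.8° lies outside (−180°, 180°]; subtract 360° → -165.2°.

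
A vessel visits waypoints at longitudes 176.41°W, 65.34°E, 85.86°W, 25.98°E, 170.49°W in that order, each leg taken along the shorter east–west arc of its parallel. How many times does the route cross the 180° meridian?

Leg 1: -176.41° → +65.34°, shortest Δλ = -118.25° (west) — crosses 180°.
Leg 2: +65.34° → -85.86°, shortest Δλ = -151.2° (west) — does not cross 180°.
Leg 3: -85.86° → +25.98°, shortest Δλ = 111.84° (east) — does not cross 180°.
Leg 4: +25.98° → -170.49°, shortest Δλ = 163.53° (east) — crosses 180°.
Total crossings: 2.

2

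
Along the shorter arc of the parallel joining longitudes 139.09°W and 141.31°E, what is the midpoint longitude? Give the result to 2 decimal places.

178.89°W

Signed shortest Δλ from -139.09° to +141.31° is -79.60°.
Midpoint longitude = -139.09° + (-79.60°)/2 = -139.09° − 39.80° = -178.89°.
(The naïve average (-139.09 + +141.31)/2 = 1.11° is on the wrong side of the globe.)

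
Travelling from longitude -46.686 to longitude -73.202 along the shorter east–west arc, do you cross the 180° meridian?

Signed shortest Δλ = ((-73.202 − -46.686 + 180) mod 360) − 180 = -26.516°.
Going west by 26.516° from -46.686° reaches -73.202° without touching 180°.

No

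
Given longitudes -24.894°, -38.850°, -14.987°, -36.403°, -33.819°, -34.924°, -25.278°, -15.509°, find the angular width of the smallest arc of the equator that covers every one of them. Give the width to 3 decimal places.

23.863°

Sort the longitudes: -38.850°, -36.403°, -34.924°, -33.819°, -25.278°, -24.894°, -15.509°, -14.987°.
Eastward gaps between consecutive values (wrapping around): 2.447°, 1.479°, 1.105°, 8.541°, 0.384°, 9.385°, 0.522°, 336.137°.
Largest gap = 336.137° ⇒ minimal covering band is its complement: 360° − 336.137° = 23.863°.
Band runs from -38.850° eastward to -14.987°.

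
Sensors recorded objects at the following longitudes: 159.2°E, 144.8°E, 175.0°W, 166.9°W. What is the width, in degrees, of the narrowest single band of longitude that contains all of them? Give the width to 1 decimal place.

Sort the longitudes: -175.0°, -166.9°, +144.8°, +159.2°.
Eastward gaps between consecutive values (wrapping around): 8.1°, 311.7°, 14.4°, 25.8°.
Largest gap = 311.7° ⇒ minimal covering band is its complement: 360° − 311.7° = 48.3°.
Band runs from +144.8° eastward to -166.9°, crossing the antimeridian.

48.3°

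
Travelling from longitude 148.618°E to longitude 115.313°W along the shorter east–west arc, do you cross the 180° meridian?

Yes

Naïve |-115.313 − 148.618| = 263.931° > 180°, so the shorter arc goes the other way round — across 180°.
Signed shortest Δλ = ((-115.313 − 148.618 + 180) mod 360) − 180 = 96.069°.
Going east by 96.069° from +148.618° passes through 180° before reaching -115.313°.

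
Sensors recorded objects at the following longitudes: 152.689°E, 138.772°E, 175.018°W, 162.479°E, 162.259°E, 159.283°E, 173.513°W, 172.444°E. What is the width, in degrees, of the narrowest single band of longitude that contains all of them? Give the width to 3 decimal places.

Sort the longitudes: -175.018°, -173.513°, +138.772°, +152.689°, +159.283°, +162.259°, +162.479°, +172.444°.
Eastward gaps between consecutive values (wrapping around): 1.505°, 312.285°, 13.917°, 6.594°, 2.976°, 0.220°, 9.965°, 12.538°.
Largest gap = 312.285° ⇒ minimal covering band is its complement: 360° − 312.285° = 47.715°.
Band runs from +138.772° eastward to -173.513°, crossing the antimeridian.

47.715°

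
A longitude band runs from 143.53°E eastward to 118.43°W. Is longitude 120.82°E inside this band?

Band width going east from +143.53° to -118.43°: ((-118.43 − 143.53) mod 360) = 98.04°.
Offset of +120.82° east of the west edge: ((120.82 − 143.53) mod 360) = 337.29°.
337.29° > 98.04° ⇒ outside.

No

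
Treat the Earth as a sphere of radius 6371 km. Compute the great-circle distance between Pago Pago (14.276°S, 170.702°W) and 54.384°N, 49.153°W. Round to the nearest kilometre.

Δλ = -49.153 − -170.702 = 121.549°.
Δφ = 54.384 − -14.276 = 68.660°.
a = sin²(Δφ/2) + cos φ₁ · cos φ₂ · sin²(Δλ/2) = 0.747879.
c = 2·atan2(√a, √(1−a)) = 2.08950 rad → d = 6371·c ≈ 13312.22 km.

13312 km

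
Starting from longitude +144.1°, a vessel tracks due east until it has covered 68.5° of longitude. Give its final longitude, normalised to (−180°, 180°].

Start at +144.1°; shift +68.5° → +212.6°.
+212.6° lies outside (−180°, 180°]; subtract 360° → -147.4°.

-147.4°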